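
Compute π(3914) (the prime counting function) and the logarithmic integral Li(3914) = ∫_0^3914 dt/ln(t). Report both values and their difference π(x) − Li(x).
π(3914) = 541;  Li(3914) ≈ 554.98;  π(x) − Li(x) ≈ -13.98.

Direct count of primes ≤ 3914 gives π(3914) = 541. Numerical evaluation of the logarithmic integral gives Li(3914) ≈ 554.98. The difference π(x) − Li(x) ≈ -13.98 is typically negative for small/moderate x (Li(x) overestimates), though Littlewood's theorem shows this sign changes infinitely often.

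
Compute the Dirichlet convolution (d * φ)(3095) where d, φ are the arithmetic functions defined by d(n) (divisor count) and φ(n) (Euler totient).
(d * φ)(3095) = 3720

Divisors of 3095: [1, 5, 619, 3095]. For each d | 3095:
  d = 1: d(1) · φ(3095/1) = 1 · 2472 = 2472
  d = 5: d(5) · φ(3095/5) = 2 · 618 = 1236
  d = 619: d(619) · φ(3095/619) = 2 · 4 = 8
  d = 3095: d(3095) · φ(3095/3095) = 4 · 1 = 4
Summing: (d * φ)(3095) = 2472 + 1236 + 8 + 4 = 3720.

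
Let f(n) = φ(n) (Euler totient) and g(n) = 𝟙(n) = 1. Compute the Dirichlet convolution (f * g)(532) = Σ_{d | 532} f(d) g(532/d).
(φ * 𝟙)(532) = 532

Divisors of 532: [1, 2, 4, 7, 14, 19, 28, 38, 76, 133, 266, 532]. For each d | 532:
  d = 1: φ(1) · 𝟙(532/1) = 1 · 1 = 1
  d = 2: φ(2) · 𝟙(532/2) = 1 · 1 = 1
  d = 4: φ(4) · 𝟙(532/4) = 2 · 1 = 2
  d = 7: φ(7) · 𝟙(532/7) = 6 · 1 = 6
  d = 14: φ(14) · 𝟙(532/14) = 6 · 1 = 6
  d = 19: φ(19) · 𝟙(532/19) = 18 · 1 = 18
  d = 28: φ(28) · 𝟙(532/28) = 12 · 1 = 12
  d = 38: φ(38) · 𝟙(532/38) = 18 · 1 = 18
  d = 76: φ(76) · 𝟙(532/76) = 36 · 1 = 36
  d = 133: φ(133) · 𝟙(532/133) = 108 · 1 = 108
  d = 266: φ(266) · 𝟙(532/266) = 108 · 1 = 108
  d = 532: φ(532) · 𝟙(532/532) = 216 · 1 = 216
Summing: (φ * 𝟙)(532) = 1 + 1 + 2 + 6 + 6 + 18 + 12 + 18 + 36 + 108 + 108 + 216 = 532.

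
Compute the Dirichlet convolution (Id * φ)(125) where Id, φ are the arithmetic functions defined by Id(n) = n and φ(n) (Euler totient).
(Id * φ)(125) = 425

Divisors of 125: [1, 5, 25, 125]. For each d | 125:
  d = 1: Id(1) · φ(125/1) = 1 · 100 = 100
  d = 5: Id(5) · φ(125/5) = 5 · 20 = 100
  d = 25: Id(25) · φ(125/25) = 25 · 4 = 100
  d = 125: Id(125) · φ(125/125) = 125 · 1 = 125
Summing: (Id * φ)(125) = 100 + 100 + 100 + 125 = 425.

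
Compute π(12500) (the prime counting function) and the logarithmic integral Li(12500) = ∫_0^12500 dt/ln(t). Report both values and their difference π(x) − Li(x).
π(12500) = 1492;  Li(12500) ≈ 1514.22;  π(x) − Li(x) ≈ -22.22.

Direct count of primes ≤ 12500 gives π(12500) = 1492. Numerical evaluation of the logarithmic integral gives Li(12500) ≈ 1514.22. The difference π(x) − Li(x) ≈ -22.22 is typically negative for small/moderate x (Li(x) overestimates), though Littlewood's theorem shows this sign changes infinitely often.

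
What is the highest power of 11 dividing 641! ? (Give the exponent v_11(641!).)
v_11(641!) = 63

Legendre's formula: v_p(n!) = Σ_{k ≥ 1} ⌊n / p^k⌋. For p = 11, n = 641, the terms are:
  ⌊641/11^1⌋ = ⌊641/11⌋ = 58
  ⌊641/11^2⌋ = ⌊641/121⌋ = 5
(the next term ⌊641/11^3⌋ = 0, terminating the sum). Summing: v_11(641!) = 58 + 5 = 63.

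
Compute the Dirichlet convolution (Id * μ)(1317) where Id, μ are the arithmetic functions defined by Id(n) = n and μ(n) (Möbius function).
(Id * μ)(1317) = 876

Divisors of 1317: [1, 3, 439, 1317]. For each d | 1317:
  d = 1: Id(1) · μ(1317/1) = 1 · 1 = 1
  d = 3: Id(3) · μ(1317/3) = 3 · -1 = -3
  d = 439: Id(439) · μ(1317/439) = 439 · -1 = -439
  d = 1317: Id(1317) · μ(1317/1317) = 1317 · 1 = 1317
Summing: (Id * μ)(1317) = 1 + -3 + -439 + 1317 = 876.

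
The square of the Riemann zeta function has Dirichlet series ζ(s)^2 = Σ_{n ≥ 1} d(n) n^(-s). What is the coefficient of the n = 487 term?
d(487) = 2

ζ(s)^2 = (Σ 1/m^s)(Σ 1/k^s). The coefficient of 1/n^s in the product is the number of ordered pairs (m, k) with mk = n, which equals d(n). For n = 487, divisors are [1, 487], so d(487) = 2.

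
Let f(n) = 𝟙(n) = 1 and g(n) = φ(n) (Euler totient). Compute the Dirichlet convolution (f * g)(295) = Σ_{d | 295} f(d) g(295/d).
(𝟙 * φ)(295) = 295

Divisors of 295: [1, 5, 59, 295]. For each d | 295:
  d = 1: 𝟙(1) · φ(295/1) = 1 · 232 = 232
  d = 5: 𝟙(5) · φ(295/5) = 1 · 58 = 58
  d = 59: 𝟙(59) · φ(295/59) = 1 · 4 = 4
  d = 295: 𝟙(295) · φ(295/295) = 1 · 1 = 1
Summing: (𝟙 * φ)(295) = 232 + 58 + 4 + 1 = 295.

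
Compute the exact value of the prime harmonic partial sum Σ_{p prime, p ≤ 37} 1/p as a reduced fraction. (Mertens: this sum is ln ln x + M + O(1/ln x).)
Σ 1/p = 11819186711467/7420738134810

π(37) = 12, so the primes ≤ 37 are [2, 3, 5, 7, 11, 13, 17, 19, 23, 29, 31, 37]. Summing 1/p over these primes: 11819186711467/7420738134810 ≈ 1.5927. Mertens estimate ln ln(37) + 0.2615 ≈ 1.5455.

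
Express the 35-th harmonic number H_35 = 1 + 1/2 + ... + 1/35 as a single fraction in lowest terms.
H_35 = 54437269998109/13127595717600

Direct summation: H_35 = 1 + 1/2 + ... + 1/35. The least common denominator is lcm(1, ..., 35) = 144403552893600; over this denominator the numerator is 144403552893600 + 72201776446800 + 48134517631200 + 36100888223400 + 28880710578720 + 24067258815600 + 20629078984800 + 18050444111700 + 16044839210400 + 14440355289360 + 13127595717600 + 12033629407800 + 11107965607200 + 10314539492400 + 9626903526240 + 9025222055850 + 8494326640800 + 8022419605200 + 7600186994400 + 7220177644680 + 6876359661600 + 6563797858800 + 6278415343200 + 6016814703900 + 5776142115744 + 5553982803600 + 5348279736800 + 5157269746200 + 4979432858400 + 4813451763120 + 4658179125600 + 4512611027925 + 4375865239200 + 4247163320400 + 4125815796960 = 598809969979199, so H_35 = 598809969979199/144403552893600; reducing by gcd(598809969979199, 144403552893600) = 11 gives 54437269998109/13127595717600 ≈ 4.14678. (The PNT-adjacent estimate ln(35) + γ ≈ 4.13256 matches within O(1/n).)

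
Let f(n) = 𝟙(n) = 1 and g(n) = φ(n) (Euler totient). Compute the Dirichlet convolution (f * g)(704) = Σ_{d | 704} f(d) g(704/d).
(𝟙 * φ)(704) = 704

Divisors of 704: [1, 2, 4, 8, 11, 16, 22, 32, 44, 64, 88, 176, 352, 704]. For each d | 704:
  d = 1: 𝟙(1) · φ(704/1) = 1 · 320 = 320
  d = 2: 𝟙(2) · φ(704/2) = 1 · 160 = 160
  d = 4: 𝟙(4) · φ(704/4) = 1 · 80 = 80
  d = 8: 𝟙(8) · φ(704/8) = 1 · 40 = 40
  d = 11: 𝟙(11) · φ(704/11) = 1 · 32 = 32
  d = 16: 𝟙(16) · φ(704/16) = 1 · 20 = 20
  d = 22: 𝟙(22) · φ(704/22) = 1 · 16 = 16
  d = 32: 𝟙(32) · φ(704/32) = 1 · 10 = 10
  d = 44: 𝟙(44) · φ(704/44) = 1 · 8 = 8
  d = 64: 𝟙(64) · φ(704/64) = 1 · 10 = 10
  d = 88: 𝟙(88) · φ(704/88) = 1 · 4 = 4
  d = 176: 𝟙(176) · φ(704/176) = 1 · 2 = 2
  d = 352: 𝟙(352) · φ(704/352) = 1 · 1 = 1
  d = 704: 𝟙(704) · φ(704/704) = 1 · 1 = 1
Summing: (𝟙 * φ)(704) = 320 + 160 + 80 + 40 + 32 + 20 + 16 + 10 + 8 + 10 + 4 + 2 + 1 + 1 = 704.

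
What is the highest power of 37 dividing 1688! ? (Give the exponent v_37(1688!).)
v_37(1688!) = 46

Legendre's formula: v_p(n!) = Σ_{k ≥ 1} ⌊n / p^k⌋. For p = 37, n = 1688, the terms are:
  ⌊1688/37^1⌋ = ⌊1688/37⌋ = 45
  ⌊1688/37^2⌋ = ⌊1688/1369⌋ = 1
(the next term ⌊1688/37^3⌋ = 0, terminating the sum). Summing: v_37(1688!) = 45 + 1 = 46.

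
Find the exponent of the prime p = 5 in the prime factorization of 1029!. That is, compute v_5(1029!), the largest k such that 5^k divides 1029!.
v_5(1029!) = 255

Legendre's formula: v_p(n!) = Σ_{k ≥ 1} ⌊n / p^k⌋. For p = 5, n = 1029, the terms are:
  ⌊1029/5^1⌋ = ⌊1029/5⌋ = 205
  ⌊1029/5^2⌋ = ⌊1029/25⌋ = 41
  ⌊1029/5^3⌋ = ⌊1029/125⌋ = 8
  ⌊1029/5^4⌋ = ⌊1029/625⌋ = 1
(the next term ⌊1029/5^5⌋ = 0, terminating the sum). Summing: v_5(1029!) = 205 + 41 + 8 + 1 = 255.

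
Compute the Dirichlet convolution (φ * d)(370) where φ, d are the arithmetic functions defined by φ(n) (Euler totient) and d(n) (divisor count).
(φ * d)(370) = 684

Divisors of 370: [1, 2, 5, 10, 37, 74, 185, 370]. For each d | 370:
  d = 1: φ(1) · d(370/1) = 1 · 8 = 8
  d = 2: φ(2) · d(370/2) = 1 · 4 = 4
  d = 5: φ(5) · d(370/5) = 4 · 4 = 16
  d = 10: φ(10) · d(370/10) = 4 · 2 = 8
  d = 37: φ(37) · d(370/37) = 36 · 4 = 144
  d = 74: φ(74) · d(370/74) = 36 · 2 = 72
  d = 185: φ(185) · d(370/185) = 144 · 2 = 288
  d = 370: φ(370) · d(370/370) = 144 · 1 = 144
Summing: (φ * d)(370) = 8 + 4 + 16 + 8 + 144 + 72 + 288 + 144 = 684.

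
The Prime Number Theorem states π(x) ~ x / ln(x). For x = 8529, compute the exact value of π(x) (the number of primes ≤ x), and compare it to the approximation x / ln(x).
π(8529) = 1063;  x/ln(x) ≈ 942.30;  relative error ≈ 11.35%.

Directly count primes up to 8529: π(8529) = 1063. The PNT approximation gives 8529/ln(8529) ≈ 8529/9.05123 ≈ 942.30. Relative error (π(x) − x/ln(x)) / π(x) ≈ 11.35%; the approximation is known to undercount slightly (Li(x) is a better estimate).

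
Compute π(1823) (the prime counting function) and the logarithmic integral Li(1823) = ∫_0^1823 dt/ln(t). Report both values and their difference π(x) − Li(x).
π(1823) = 281;  Li(1823) ≈ 291.38;  π(x) − Li(x) ≈ -10.38.

Direct count of primes ≤ 1823 gives π(1823) = 281. Numerical evaluation of the logarithmic integral gives Li(1823) ≈ 291.38. The difference π(x) − Li(x) ≈ -10.38 is typically negative for small/moderate x (Li(x) overestimates), though Littlewood's theorem shows this sign changes infinitely often.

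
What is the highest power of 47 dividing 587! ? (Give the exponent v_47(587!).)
v_47(587!) = 12

Legendre's formula: v_p(n!) = Σ_{k ≥ 1} ⌊n / p^k⌋. For p = 47, n = 587, the terms are:
  ⌊587/47^1⌋ = ⌊587/47⌋ = 12
(the next term ⌊587/47^2⌋ = 0, terminating the sum). Summing: v_47(587!) = 12 = 12.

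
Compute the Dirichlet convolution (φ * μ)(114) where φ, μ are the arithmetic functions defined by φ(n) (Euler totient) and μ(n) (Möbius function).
(φ * μ)(114) = 0

Divisors of 114: [1, 2, 3, 6, 19, 38, 57, 114]. For each d | 114:
  d = 1: φ(1) · μ(114/1) = 1 · -1 = -1
  d = 2: φ(2) · μ(114/2) = 1 · 1 = 1
  d = 3: φ(3) · μ(114/3) = 2 · 1 = 2
  d = 6: φ(6) · μ(114/6) = 2 · -1 = -2
  d = 19: φ(19) · μ(114/19) = 18 · 1 = 18
  d = 38: φ(38) · μ(114/38) = 18 · -1 = -18
  d = 57: φ(57) · μ(114/57) = 36 · -1 = -36
  d = 114: φ(114) · μ(114/114) = 36 · 1 = 36
Summing: (φ * μ)(114) = -1 + 1 + 2 + -2 + 18 + -18 + -36 + 36 = 0.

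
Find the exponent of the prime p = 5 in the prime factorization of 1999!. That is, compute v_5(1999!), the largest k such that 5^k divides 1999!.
v_5(1999!) = 496

Legendre's formula: v_p(n!) = Σ_{k ≥ 1} ⌊n / p^k⌋. For p = 5, n = 1999, the terms are:
  ⌊1999/5^1⌋ = ⌊1999/5⌋ = 399
  ⌊1999/5^2⌋ = ⌊1999/25⌋ = 79
  ⌊1999/5^3⌋ = ⌊1999/125⌋ = 15
  ⌊1999/5^4⌋ = ⌊1999/625⌋ = 3
(the next term ⌊1999/5^5⌋ = 0, terminating the sum). Summing: v_5(1999!) = 399 + 79 + 15 + 3 = 496.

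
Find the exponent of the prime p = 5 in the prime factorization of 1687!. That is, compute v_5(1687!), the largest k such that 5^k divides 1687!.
v_5(1687!) = 419

Legendre's formula: v_p(n!) = Σ_{k ≥ 1} ⌊n / p^k⌋. For p = 5, n = 1687, the terms are:
  ⌊1687/5^1⌋ = ⌊1687/5⌋ = 337
  ⌊1687/5^2⌋ = ⌊1687/25⌋ = 67
  ⌊1687/5^3⌋ = ⌊1687/125⌋ = 13
  ⌊1687/5^4⌋ = ⌊1687/625⌋ = 2
(the next term ⌊1687/5^5⌋ = 0, terminating the sum). Summing: v_5(1687!) = 337 + 67 + 13 + 2 = 419.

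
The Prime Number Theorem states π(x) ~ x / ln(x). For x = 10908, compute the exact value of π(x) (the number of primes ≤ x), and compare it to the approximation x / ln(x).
π(10908) = 1326;  x/ln(x) ≈ 1173.25;  relative error ≈ 11.52%.

Directly count primes up to 10908: π(10908) = 1326. The PNT approximation gives 10908/ln(10908) ≈ 10908/9.29725 ≈ 1173.25. Relative error (π(x) − x/ln(x)) / π(x) ≈ 11.52%; the approximation is known to undercount slightly (Li(x) is a better estimate).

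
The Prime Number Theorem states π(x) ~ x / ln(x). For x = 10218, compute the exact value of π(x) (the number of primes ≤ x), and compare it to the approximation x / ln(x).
π(10218) = 1253;  x/ln(x) ≈ 1106.81;  relative error ≈ 11.67%.

Directly count primes up to 10218: π(10218) = 1253. The PNT approximation gives 10218/ln(10218) ≈ 10218/9.23191 ≈ 1106.81. Relative error (π(x) − x/ln(x)) / π(x) ≈ 11.67%; the approximation is known to undercount slightly (Li(x) is a better estimate).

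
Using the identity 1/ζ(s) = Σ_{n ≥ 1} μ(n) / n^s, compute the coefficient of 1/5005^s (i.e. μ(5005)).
μ(5005) = 1

Factor n = 5005 = 5 · 7 · 11 · 13. μ(n) = 0 if any exponent ≥ 2 (not squarefree); otherwise μ(n) = (−1)^{ω(n)} where ω(n) is the number of distinct prime factors. Applying: μ(5005) = 1.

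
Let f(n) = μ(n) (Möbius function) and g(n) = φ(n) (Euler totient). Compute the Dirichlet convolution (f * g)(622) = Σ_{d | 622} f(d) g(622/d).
(μ * φ)(622) = 0

Divisors of 622: [1, 2, 311, 622]. For each d | 622:
  d = 1: μ(1) · φ(622/1) = 1 · 310 = 310
  d = 2: μ(2) · φ(622/2) = -1 · 310 = -310
  d = 311: μ(311) · φ(622/311) = -1 · 1 = -1
  d = 622: μ(622) · φ(622/622) = 1 · 1 = 1
Summing: (μ * φ)(622) = 310 + -310 + -1 + 1 = 0.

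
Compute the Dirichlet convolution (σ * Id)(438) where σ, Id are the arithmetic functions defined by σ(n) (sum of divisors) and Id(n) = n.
(σ * Id)(438) = 5145

Divisors of 438: [1, 2, 3, 6, 73, 146, 219, 438]. For each d | 438:
  d = 1: σ(1) · Id(438/1) = 1 · 438 = 438
  d = 2: σ(2) · Id(438/2) = 3 · 219 = 657
  d = 3: σ(3) · Id(438/3) = 4 · 146 = 584
  d = 6: σ(6) · Id(438/6) = 12 · 73 = 876
  d = 73: σ(73) · Id(438/73) = 74 · 6 = 444
  d = 146: σ(146) · Id(438/146) = 222 · 3 = 666
  d = 219: σ(219) · Id(438/219) = 296 · 2 = 592
  d = 438: σ(438) · Id(438/438) = 888 · 1 = 888
Summing: (σ * Id)(438) = 438 + 657 + 584 + 876 + 444 + 666 + 592 + 888 = 5145.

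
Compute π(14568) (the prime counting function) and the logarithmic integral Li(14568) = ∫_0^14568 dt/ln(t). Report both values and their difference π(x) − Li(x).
π(14568) = 1708;  Li(14568) ≈ 1731.63;  π(x) − Li(x) ≈ -23.63.

Direct count of primes ≤ 14568 gives π(14568) = 1708. Numerical evaluation of the logarithmic integral gives Li(14568) ≈ 1731.63. The difference π(x) − Li(x) ≈ -23.63 is typically negative for small/moderate x (Li(x) overestimates), though Littlewood's theorem shows this sign changes infinitely often.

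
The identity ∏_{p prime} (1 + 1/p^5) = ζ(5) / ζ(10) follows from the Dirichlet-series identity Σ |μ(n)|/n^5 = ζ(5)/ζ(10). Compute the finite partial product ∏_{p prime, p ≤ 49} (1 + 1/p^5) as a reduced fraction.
∏ = 77350420258916008694441522216355088445733760320747817275637792505856/74669957780522328018216335873020857442299719217280893302140029444835

The primes p ≤ 49 are [2, 3, 5, 7, 11, 13, 17, 19, 23, 29, 31, 37, 41, 43, 47]. For each, (1 + 1/p^5) = (p^5 + 1)/p^5. Multiplying these fractions over p ∈ [2, 3, 5, 7, 11, 13, 17, 19, 23, 29, 31, 37, 41, 43, 47] gives 77350420258916008694441522216355088445733760320747817275637792505856/74669957780522328018216335873020857442299719217280893302140029444835. (In the limit P → ∞ this tends to ζ(5)/ζ(10).)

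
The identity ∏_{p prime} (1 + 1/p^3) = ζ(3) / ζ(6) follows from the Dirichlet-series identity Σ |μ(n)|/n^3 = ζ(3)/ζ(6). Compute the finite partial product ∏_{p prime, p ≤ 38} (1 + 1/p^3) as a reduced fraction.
∏ = 286534261786467003531264/242522905429175749176095

The primes p ≤ 38 are [2, 3, 5, 7, 11, 13, 17, 19, 23, 29, 31, 37]. For each, (1 + 1/p^3) = (p^3 + 1)/p^3. Multiplying these fractions over p ∈ [2, 3, 5, 7, 11, 13, 17, 19, 23, 29, 31, 37] gives 286534261786467003531264/242522905429175749176095. (In the limit P → ∞ this tends to ζ(3)/ζ(6).)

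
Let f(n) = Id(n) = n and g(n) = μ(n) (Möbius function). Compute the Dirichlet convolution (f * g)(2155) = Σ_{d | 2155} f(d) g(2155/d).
(Id * μ)(2155) = 1720

Divisors of 2155: [1, 5, 431, 2155]. For each d | 2155:
  d = 1: Id(1) · μ(2155/1) = 1 · 1 = 1
  d = 5: Id(5) · μ(2155/5) = 5 · -1 = -5
  d = 431: Id(431) · μ(2155/431) = 431 · -1 = -431
  d = 2155: Id(2155) · μ(2155/2155) = 2155 · 1 = 2155
Summing: (Id * μ)(2155) = 1 + -5 + -431 + 2155 = 1720.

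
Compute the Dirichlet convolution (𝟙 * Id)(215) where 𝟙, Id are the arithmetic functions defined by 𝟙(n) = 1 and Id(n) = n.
(𝟙 * Id)(215) = 264

Divisors of 215: [1, 5, 43, 215]. For each d | 215:
  d = 1: 𝟙(1) · Id(215/1) = 1 · 215 = 215
  d = 5: 𝟙(5) · Id(215/5) = 1 · 43 = 43
  d = 43: 𝟙(43) · Id(215/43) = 1 · 5 = 5
  d = 215: 𝟙(215) · Id(215/215) = 1 · 1 = 1
Summing: (𝟙 * Id)(215) = 215 + 43 + 5 + 1 = 264.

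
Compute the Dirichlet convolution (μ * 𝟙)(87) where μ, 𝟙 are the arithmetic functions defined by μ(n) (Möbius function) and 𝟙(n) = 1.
(μ * 𝟙)(87) = 0

Divisors of 87: [1, 3, 29, 87]. For each d | 87:
  d = 1: μ(1) · 𝟙(87/1) = 1 · 1 = 1
  d = 3: μ(3) · 𝟙(87/3) = -1 · 1 = -1
  d = 29: μ(29) · 𝟙(87/29) = -1 · 1 = -1
  d = 87: μ(87) · 𝟙(87/87) = 1 · 1 = 1
Summing: (μ * 𝟙)(87) = 1 + -1 + -1 + 1 = 0.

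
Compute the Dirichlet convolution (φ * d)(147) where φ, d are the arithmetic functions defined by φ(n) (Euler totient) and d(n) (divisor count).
(φ * d)(147) = 228

Divisors of 147: [1, 3, 7, 21, 49, 147]. For each d | 147:
  d = 1: φ(1) · d(147/1) = 1 · 6 = 6
  d = 3: φ(3) · d(147/3) = 2 · 3 = 6
  d = 7: φ(7) · d(147/7) = 6 · 4 = 24
  d = 21: φ(21) · d(147/21) = 12 · 2 = 24
  d = 49: φ(49) · d(147/49) = 42 · 2 = 84
  d = 147: φ(147) · d(147/147) = 84 · 1 = 84
Summing: (φ * d)(147) = 6 + 6 + 24 + 24 + 84 + 84 = 228.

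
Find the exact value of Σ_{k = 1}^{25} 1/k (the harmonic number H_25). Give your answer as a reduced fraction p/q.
H_25 = 34052522467/8923714800

Direct summation: H_25 = 1 + 1/2 + ... + 1/25. The least common denominator is lcm(1, ..., 25) = 26771144400; over this denominator the numerator is 26771144400 + 13385572200 + 8923714800 + 6692786100 + 5354228880 + 4461857400 + 3824449200 + 3346393050 + 2974571600 + 2677114440 + 2433740400 + 2230928700 + 2059318800 + 1912224600 + 1784742960 + 1673196525 + 1574773200 + 1487285800 + 1409007600 + 1338557220 + 1274816400 + 1216870200 + 1163962800 + 1115464350 + 1070845776 = 102157567401, so H_25 = 102157567401/26771144400; reducing by gcd(102157567401, 26771144400) = 3 gives 34052522467/8923714800 ≈ 3.81596. (The PNT-adjacent estimate ln(25) + γ ≈ 3.79609 matches within O(1/n).)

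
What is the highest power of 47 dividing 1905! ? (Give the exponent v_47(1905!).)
v_47(1905!) = 40

Legendre's formula: v_p(n!) = Σ_{k ≥ 1} ⌊n / p^k⌋. For p = 47, n = 1905, the terms are:
  ⌊1905/47^1⌋ = ⌊1905/47⌋ = 40
(the next term ⌊1905/47^2⌋ = 0, terminating the sum). Summing: v_47(1905!) = 40 = 40.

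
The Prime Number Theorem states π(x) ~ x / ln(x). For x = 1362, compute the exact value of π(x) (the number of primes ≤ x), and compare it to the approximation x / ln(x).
π(1362) = 218;  x/ln(x) ≈ 188.73;  relative error ≈ 13.43%.

Directly count primes up to 1362: π(1362) = 218. The PNT approximation gives 1362/ln(1362) ≈ 1362/7.21671 ≈ 188.73. Relative error (π(x) − x/ln(x)) / π(x) ≈ 13.43%; the approximation is known to undercount slightly (Li(x) is a better estimate).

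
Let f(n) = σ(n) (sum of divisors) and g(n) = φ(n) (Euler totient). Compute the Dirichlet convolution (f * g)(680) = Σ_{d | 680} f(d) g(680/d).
(σ * φ)(680) = 10880

Divisors of 680: [1, 2, 4, 5, 8, 10, 17, 20, 34, 40, 68, 85, 136, 170, 340, 680]. For each d | 680:
  d = 1: σ(1) · φ(680/1) = 1 · 256 = 256
  d = 2: σ(2) · φ(680/2) = 3 · 128 = 384
  d = 4: σ(4) · φ(680/4) = 7 · 64 = 448
  d = 5: σ(5) · φ(680/5) = 6 · 64 = 384
  d = 8: σ(8) · φ(680/8) = 15 · 64 = 960
  d = 10: σ(10) · φ(680/10) = 18 · 32 = 576
  d = 17: σ(17) · φ(680/17) = 18 · 16 = 288
  d = 20: σ(20) · φ(680/20) = 42 · 16 = 672
  d = 34: σ(34) · φ(680/34) = 54 · 8 = 432
  d = 40: σ(40) · φ(680/40) = 90 · 16 = 1440
  d = 68: σ(68) · φ(680/68) = 126 · 4 = 504
  d = 85: σ(85) · φ(680/85) = 108 · 4 = 432
  d = 136: σ(136) · φ(680/136) = 270 · 4 = 1080
  d = 170: σ(170) · φ(680/170) = 324 · 2 = 648
  d = 340: σ(340) · φ(680/340) = 756 · 1 = 756
  d = 680: σ(680) · φ(680/680) = 1620 · 1 = 1620
Summing: (σ * φ)(680) = 256 + 384 + 448 + 384 + 960 + 576 + 288 + 672 + 432 + 1440 + 504 + 432 + 1080 + 648 + 756 + 1620 = 10880.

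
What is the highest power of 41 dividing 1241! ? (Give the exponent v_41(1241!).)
v_41(1241!) = 30

Legendre's formula: v_p(n!) = Σ_{k ≥ 1} ⌊n / p^k⌋. For p = 41, n = 1241, the terms are:
  ⌊1241/41^1⌋ = ⌊1241/41⌋ = 30
(the next term ⌊1241/41^2⌋ = 0, terminating the sum). Summing: v_41(1241!) = 30 = 30.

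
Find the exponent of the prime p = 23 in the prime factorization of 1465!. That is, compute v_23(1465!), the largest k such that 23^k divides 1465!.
v_23(1465!) = 65

Legendre's formula: v_p(n!) = Σ_{k ≥ 1} ⌊n / p^k⌋. For p = 23, n = 1465, the terms are:
  ⌊1465/23^1⌋ = ⌊1465/23⌋ = 63
  ⌊1465/23^2⌋ = ⌊1465/529⌋ = 2
(the next term ⌊1465/23^3⌋ = 0, terminating the sum). Summing: v_23(1465!) = 63 + 2 = 65.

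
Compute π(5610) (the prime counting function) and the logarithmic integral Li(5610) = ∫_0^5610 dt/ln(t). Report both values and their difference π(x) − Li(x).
π(5610) = 738;  Li(5610) ≈ 755.41;  π(x) − Li(x) ≈ -17.41.

Direct count of primes ≤ 5610 gives π(5610) = 738. Numerical evaluation of the logarithmic integral gives Li(5610) ≈ 755.41. The difference π(x) − Li(x) ≈ -17.41 is typically negative for small/moderate x (Li(x) overestimates), though Littlewood's theorem shows this sign changes infinitely often.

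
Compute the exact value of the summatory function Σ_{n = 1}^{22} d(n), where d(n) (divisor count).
Σ_{n ≤ 22} d(n) = 74

Compute d(n) for each 1 ≤ n ≤ 22: d(1) = 1, d(2) = 2, d(3) = 2, d(4) = 3, d(5) = 2, d(6) = 4, d(7) = 2, d(8) = 4, d(9) = 3, d(10) = 4, d(11) = 2, d(12) = 6, d(13) = 2, d(14) = 4, d(15) = 4, d(16) = 5, d(17) = 2, d(18) = 6, d(19) = 2, d(20) = 6, d(21) = 4, d(22) = 4. Summing all 22 values: 74. (Dirichlet's divisor formula: Σ_{n ≤ x} d(n) = x ln(x) + (2γ − 1) x + O(√x). For x = 22, the asymptotic estimate is ≈ 71.40.)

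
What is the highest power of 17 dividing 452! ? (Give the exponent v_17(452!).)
v_17(452!) = 27

Legendre's formula: v_p(n!) = Σ_{k ≥ 1} ⌊n / p^k⌋. For p = 17, n = 452, the terms are:
  ⌊452/17^1⌋ = ⌊452/17⌋ = 26
  ⌊452/17^2⌋ = ⌊452/289⌋ = 1
(the next term ⌊452/17^3⌋ = 0, terminating the sum). Summing: v_17(452!) = 26 + 1 = 27.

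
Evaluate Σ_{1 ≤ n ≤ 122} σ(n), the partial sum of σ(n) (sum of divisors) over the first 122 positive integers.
Σ_{n ≤ 122} σ(n) = 12292

Compute σ(n) for each 1 ≤ n ≤ 122: σ(1) = 1, σ(2) = 3, σ(3) = 4, σ(4) = 7, σ(5) = 6, σ(6) = 12, σ(7) = 8, σ(8) = 15, σ(9) = 13, σ(10) = 18, σ(11) = 12, σ(12) = 28, σ(13) = 14, σ(14) = 24, σ(15) = 24, σ(16) = 31, σ(17) = 18, σ(18) = 39, σ(19) = 20, σ(20) = 42, σ(21) = 32, σ(22) = 36, σ(23) = 24, σ(24) = 60, σ(25) = 31, σ(26) = 42, σ(27) = 40, σ(28) = 56, σ(29) = 30, σ(30) = 72, σ(31) = 32, σ(32) = 63, σ(33) = 48, σ(34) = 54, σ(35) = 48, σ(36) = 91, σ(37) = 38, σ(38) = 60, σ(39) = 56, σ(40) = 90, σ(41) = 42, σ(42) = 96, σ(43) = 44, σ(44) = 84, σ(45) = 78, σ(46) = 72, σ(47) = 48, σ(48) = 124, σ(49) = 57, σ(50) = 93, σ(51) = 72, σ(52) = 98, σ(53) = 54, σ(54) = 120, σ(55) = 72, σ(56) = 120, σ(57) = 80, σ(58) = 90, σ(59) = 60, σ(60) = 168, σ(61) = 62, σ(62) = 96, σ(63) = 104, σ(64) = 127, σ(65) = 84, σ(66) = 144, σ(67) = 68, σ(68) = 126, σ(69) = 96, σ(70) = 144, σ(71) = 72, σ(72) = 195, σ(73) = 74, σ(74) = 114, σ(75) = 124, σ(76) = 140, σ(77) = 96, σ(78) = 168, σ(79) = 80, σ(80) = 186, σ(81) = 121, σ(82) = 126, σ(83) = 84, σ(84) = 224, σ(85) = 108, σ(86) = 132, σ(87) = 120, σ(88) = 180, σ(89) = 90, σ(90) = 234, σ(91) = 112, σ(92) = 168, σ(93) = 128, σ(94) = 144, σ(95) = 120, σ(96) = 252, σ(97) = 98, σ(98) = 171, σ(99) = 156, σ(100) = 217, σ(101) = 102, σ(102) = 216, σ(103) = 104, σ(104) = 210, σ(105) = 192, σ(106) = 162, σ(107) = 108, σ(108) = 280, σ(109) = 110, σ(110) = 216, σ(111) = 152, σ(112) = 248, σ(113) = 114, σ(114) = 240, σ(115) = 144, σ(116) = 210, σ(117) = 182, σ(118) = 180, σ(119) = 144, σ(120) = 360, σ(121) = 133, σ(122) = 186. Summing all 122 values: 12292. (Average order: Σ_{n ≤ x} σ(n) ~ (π²/12) x². For x = 122, (π²/12)·122² ≈ 12241.60.)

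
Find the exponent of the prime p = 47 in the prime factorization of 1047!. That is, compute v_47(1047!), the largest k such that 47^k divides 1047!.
v_47(1047!) = 22

Legendre's formula: v_p(n!) = Σ_{k ≥ 1} ⌊n / p^k⌋. For p = 47, n = 1047, the terms are:
  ⌊1047/47^1⌋ = ⌊1047/47⌋ = 22
(the next term ⌊1047/47^2⌋ = 0, terminating the sum). Summing: v_47(1047!) = 22 = 22.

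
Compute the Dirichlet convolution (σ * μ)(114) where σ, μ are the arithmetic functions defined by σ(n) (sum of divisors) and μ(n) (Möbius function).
(σ * μ)(114) = 114

Divisors of 114: [1, 2, 3, 6, 19, 38, 57, 114]. For each d | 114:
  d = 1: σ(1) · μ(114/1) = 1 · -1 = -1
  d = 2: σ(2) · μ(114/2) = 3 · 1 = 3
  d = 3: σ(3) · μ(114/3) = 4 · 1 = 4
  d = 6: σ(6) · μ(114/6) = 12 · -1 = -12
  d = 19: σ(19) · μ(114/19) = 20 · 1 = 20
  d = 38: σ(38) · μ(114/38) = 60 · -1 = -60
  d = 57: σ(57) · μ(114/57) = 80 · -1 = -80
  d = 114: σ(114) · μ(114/114) = 240 · 1 = 240
Summing: (σ * μ)(114) = -1 + 3 + 4 + -12 + 20 + -60 + -80 + 240 = 114.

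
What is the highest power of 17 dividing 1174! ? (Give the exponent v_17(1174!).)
v_17(1174!) = 73

Legendre's formula: v_p(n!) = Σ_{k ≥ 1} ⌊n / p^k⌋. For p = 17, n = 1174, the terms are:
  ⌊1174/17^1⌋ = ⌊1174/17⌋ = 69
  ⌊1174/17^2⌋ = ⌊1174/289⌋ = 4
(the next term ⌊1174/17^3⌋ = 0, terminating the sum). Summing: v_17(1174!) = 69 + 4 = 73.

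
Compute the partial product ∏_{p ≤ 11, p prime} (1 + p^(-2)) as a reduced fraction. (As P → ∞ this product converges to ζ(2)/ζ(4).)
∏ = 79300/53361

The primes p ≤ 11 are [2, 3, 5, 7, 11]. For each, (1 + 1/p^2) = (p^2 + 1)/p^2. Multiplying these fractions over p ∈ [2, 3, 5, 7, 11] gives 79300/53361. (In the limit P → ∞ this tends to ζ(2)/ζ(4).)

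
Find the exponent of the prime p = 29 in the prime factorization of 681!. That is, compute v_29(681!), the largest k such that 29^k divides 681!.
v_29(681!) = 23

Legendre's formula: v_p(n!) = Σ_{k ≥ 1} ⌊n / p^k⌋. For p = 29, n = 681, the terms are:
  ⌊681/29^1⌋ = ⌊681/29⌋ = 23
(the next term ⌊681/29^2⌋ = 0, terminating the sum). Summing: v_29(681!) = 23 = 23.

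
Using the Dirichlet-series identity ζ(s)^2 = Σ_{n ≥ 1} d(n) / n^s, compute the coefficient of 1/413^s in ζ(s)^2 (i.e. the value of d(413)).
d(413) = 4

ζ(s)^2 = (Σ 1/m^s)(Σ 1/k^s). The coefficient of 1/n^s in the product is the number of ordered pairs (m, k) with mk = n, which equals d(n). For n = 413, divisors are [1, 7, 59, 413], so d(413) = 4.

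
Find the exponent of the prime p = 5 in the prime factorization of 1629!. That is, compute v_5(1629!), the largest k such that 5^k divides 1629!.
v_5(1629!) = 405

Legendre's formula: v_p(n!) = Σ_{k ≥ 1} ⌊n / p^k⌋. For p = 5, n = 1629, the terms are:
  ⌊1629/5^1⌋ = ⌊1629/5⌋ = 325
  ⌊1629/5^2⌋ = ⌊1629/25⌋ = 65
  ⌊1629/5^3⌋ = ⌊1629/125⌋ = 13
  ⌊1629/5^4⌋ = ⌊1629/625⌋ = 2
(the next term ⌊1629/5^5⌋ = 0, terminating the sum). Summing: v_5(1629!) = 325 + 65 + 13 + 2 = 405.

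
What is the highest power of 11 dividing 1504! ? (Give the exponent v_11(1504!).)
v_11(1504!) = 149

Legendre's formula: v_p(n!) = Σ_{k ≥ 1} ⌊n / p^k⌋. For p = 11, n = 1504, the terms are:
  ⌊1504/11^1⌋ = ⌊1504/11⌋ = 136
  ⌊1504/11^2⌋ = ⌊1504/121⌋ = 12
  ⌊1504/11^3⌋ = ⌊1504/1331⌋ = 1
(the next term ⌊1504/11^4⌋ = 0, terminating the sum). Summing: v_11(1504!) = 136 + 12 + 1 = 149.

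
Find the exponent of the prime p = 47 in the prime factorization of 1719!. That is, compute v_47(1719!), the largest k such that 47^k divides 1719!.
v_47(1719!) = 36

Legendre's formula: v_p(n!) = Σ_{k ≥ 1} ⌊n / p^k⌋. For p = 47, n = 1719, the terms are:
  ⌊1719/47^1⌋ = ⌊1719/47⌋ = 36
(the next term ⌊1719/47^2⌋ = 0, terminating the sum). Summing: v_47(1719!) = 36 = 36.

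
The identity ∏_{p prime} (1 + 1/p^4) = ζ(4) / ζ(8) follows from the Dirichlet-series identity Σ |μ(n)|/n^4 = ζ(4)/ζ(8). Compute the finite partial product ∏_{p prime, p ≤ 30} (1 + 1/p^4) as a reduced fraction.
∏ = 408418518091992985088034449701042208/378893302350878356551852293056730625

The primes p ≤ 30 are [2, 3, 5, 7, 11, 13, 17, 19, 23, 29]. For each, (1 + 1/p^4) = (p^4 + 1)/p^4. Multiplying these fractions over p ∈ [2, 3, 5, 7, 11, 13, 17, 19, 23, 29] gives 408418518091992985088034449701042208/378893302350878356551852293056730625. (In the limit P → ∞ this tends to ζ(4)/ζ(8).)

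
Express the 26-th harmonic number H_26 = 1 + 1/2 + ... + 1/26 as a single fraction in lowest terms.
H_26 = 34395742267/8923714800

Direct summation: H_26 = 1 + 1/2 + ... + 1/26. The least common denominator is lcm(1, ..., 26) = 26771144400; over this denominator the numerator is 26771144400 + 13385572200 + 8923714800 + 6692786100 + 5354228880 + 4461857400 + 3824449200 + 3346393050 + 2974571600 + 2677114440 + 2433740400 + 2230928700 + 2059318800 + 1912224600 + 1784742960 + 1673196525 + 1574773200 + 1487285800 + 1409007600 + 1338557220 + 1274816400 + 1216870200 + 1163962800 + 1115464350 + 1070845776 + 1029659400 = 103187226801, so H_26 = 103187226801/26771144400; reducing by gcd(103187226801, 26771144400) = 3 gives 34395742267/8923714800 ≈ 3.85442. (The PNT-adjacent estimate ln(26) + γ ≈ 3.83531 matches within O(1/n).)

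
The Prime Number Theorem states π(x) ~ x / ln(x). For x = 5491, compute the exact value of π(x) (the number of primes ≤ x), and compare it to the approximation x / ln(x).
π(5491) = 725;  x/ln(x) ≈ 637.68;  relative error ≈ 12.04%.

Directly count primes up to 5491: π(5491) = 725. The PNT approximation gives 5491/ln(5491) ≈ 5491/8.61087 ≈ 637.68. Relative error (π(x) − x/ln(x)) / π(x) ≈ 12.04%; the approximation is known to undercount slightly (Li(x) is a better estimate).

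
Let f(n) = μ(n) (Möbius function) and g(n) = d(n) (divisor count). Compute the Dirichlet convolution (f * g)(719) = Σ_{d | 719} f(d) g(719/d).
(μ * d)(719) = 1

Divisors of 719: [1, 719]. For each d | 719:
  d = 1: μ(1) · d(719/1) = 1 · 2 = 2
  d = 719: μ(719) · d(719/719) = -1 · 1 = -1
Summing: (μ * d)(719) = 2 + -1 = 1.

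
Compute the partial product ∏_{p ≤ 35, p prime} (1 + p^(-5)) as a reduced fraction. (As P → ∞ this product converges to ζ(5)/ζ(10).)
∏ = 63844361159480726970812326794206836752384/61631932954678205462623400894081119262815

The primes p ≤ 35 are [2, 3, 5, 7, 11, 13, 17, 19, 23, 29, 31]. For each, (1 + 1/p^5) = (p^5 + 1)/p^5. Multiplying these fractions over p ∈ [2, 3, 5, 7, 11, 13, 17, 19, 23, 29, 31] gives 63844361159480726970812326794206836752384/61631932954678205462623400894081119262815. (In the limit P → ∞ this tends to ζ(5)/ζ(10).)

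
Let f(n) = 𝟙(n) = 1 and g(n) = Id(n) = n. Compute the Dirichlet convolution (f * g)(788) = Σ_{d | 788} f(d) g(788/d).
(𝟙 * Id)(788) = 1386

Divisors of 788: [1, 2, 4, 197, 394, 788]. For each d | 788:
  d = 1: 𝟙(1) · Id(788/1) = 1 · 788 = 788
  d = 2: 𝟙(2) · Id(788/2) = 1 · 394 = 394
  d = 4: 𝟙(4) · Id(788/4) = 1 · 197 = 197
  d = 197: 𝟙(197) · Id(788/197) = 1 · 4 = 4
  d = 394: 𝟙(394) · Id(788/394) = 1 · 2 = 2
  d = 788: 𝟙(788) · Id(788/788) = 1 · 1 = 1
Summing: (𝟙 * Id)(788) = 788 + 394 + 197 + 4 + 2 + 1 = 1386.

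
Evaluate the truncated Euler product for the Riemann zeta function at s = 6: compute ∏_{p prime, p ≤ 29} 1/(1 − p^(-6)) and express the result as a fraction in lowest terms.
∏ = 72490271559216474168912845656112612875/71254500493223560043941297249880899584

The primes p ≤ 29 are [2, 3, 5, 7, 11, 13, 17, 19, 23, 29]. For each prime, (1 − 1/p^6)^(-1) = p^6 / (p^6 − 1). The product is (1 − 1/2^6)^(-1), (1 − 1/3^6)^(-1), (1 − 1/5^6)^(-1), (1 − 1/7^6)^(-1), (1 − 1/11^6)^(-1), (1 − 1/13^6)^(-1), (1 − 1/17^6)^(-1), (1 − 1/19^6)^(-1), (1 − 1/23^6)^(-1), (1 − 1/29^6)^(-1) = ∏ p^6 / (p^6 − 1) = 72490271559216474168912845656112612875/71254500493223560043941297249880899584.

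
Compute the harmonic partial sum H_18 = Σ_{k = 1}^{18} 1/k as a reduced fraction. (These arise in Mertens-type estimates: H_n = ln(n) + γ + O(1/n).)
H_18 = 14274301/4084080

Direct summation: H_18 = 1 + 1/2 + ... + 1/18. The least common denominator is lcm(1, ..., 18) = 12252240; over this denominator the numerator is 12252240 + 6126120 + 4084080 + 3063060 + 2450448 + 2042040 + 1750320 + 1531530 + 1361360 + 1225224 + 1113840 + 1021020 + 942480 + 875160 + 816816 + 765765 + 720720 + 680680 = 42822903, so H_18 = 42822903/12252240; reducing by gcd(42822903, 12252240) = 3 gives 14274301/4084080 ≈ 3.49511. (The PNT-adjacent estimate ln(18) + γ ≈ 3.46759 matches within O(1/n).)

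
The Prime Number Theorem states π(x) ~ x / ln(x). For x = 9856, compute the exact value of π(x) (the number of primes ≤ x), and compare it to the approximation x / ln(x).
π(9856) = 1215;  x/ln(x) ≈ 1071.79;  relative error ≈ 11.79%.

Directly count primes up to 9856: π(9856) = 1215. The PNT approximation gives 9856/ln(9856) ≈ 9856/9.19584 ≈ 1071.79. Relative error (π(x) − x/ln(x)) / π(x) ≈ 11.79%; the approximation is known to undercount slightly (Li(x) is a better estimate).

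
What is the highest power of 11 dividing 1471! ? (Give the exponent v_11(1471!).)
v_11(1471!) = 146

Legendre's formula: v_p(n!) = Σ_{k ≥ 1} ⌊n / p^k⌋. For p = 11, n = 1471, the terms are:
  ⌊1471/11^1⌋ = ⌊1471/11⌋ = 133
  ⌊1471/11^2⌋ = ⌊1471/121⌋ = 12
  ⌊1471/11^3⌋ = ⌊1471/1331⌋ = 1
(the next term ⌊1471/11^4⌋ = 0, terminating the sum). Summing: v_11(1471!) = 133 + 12 + 1 = 146.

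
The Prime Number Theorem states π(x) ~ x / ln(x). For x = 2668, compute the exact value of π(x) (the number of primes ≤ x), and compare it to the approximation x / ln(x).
π(2668) = 386;  x/ln(x) ≈ 338.19;  relative error ≈ 12.39%.

Directly count primes up to 2668: π(2668) = 386. The PNT approximation gives 2668/ln(2668) ≈ 2668/7.88908 ≈ 338.19. Relative error (π(x) − x/ln(x)) / π(x) ≈ 12.39%; the approximation is known to undercount slightly (Li(x) is a better estimate).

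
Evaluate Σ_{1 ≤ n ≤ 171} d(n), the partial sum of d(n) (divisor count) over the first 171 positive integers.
Σ_{n ≤ 171} d(n) = 911

Compute d(n) for each 1 ≤ n ≤ 171: d(1) = 1, d(2) = 2, d(3) = 2, d(4) = 3, d(5) = 2, d(6) = 4, d(7) = 2, d(8) = 4, d(9) = 3, d(10) = 4, d(11) = 2, d(12) = 6, d(13) = 2, d(14) = 4, d(15) = 4, d(16) = 5, d(17) = 2, d(18) = 6, d(19) = 2, d(20) = 6, d(21) = 4, d(22) = 4, d(23) = 2, d(24) = 8, d(25) = 3, d(26) = 4, d(27) = 4, d(28) = 6, d(29) = 2, d(30) = 8, d(31) = 2, d(32) = 6, d(33) = 4, d(34) = 4, d(35) = 4, d(36) = 9, d(37) = 2, d(38) = 4, d(39) = 4, d(40) = 8, d(41) = 2, d(42) = 8, d(43) = 2, d(44) = 6, d(45) = 6, d(46) = 4, d(47) = 2, d(48) = 10, d(49) = 3, d(50) = 6, d(51) = 4, d(52) = 6, d(53) = 2, d(54) = 8, d(55) = 4, d(56) = 8, d(57) = 4, d(58) = 4, d(59) = 2, d(60) = 12, d(61) = 2, d(62) = 4, d(63) = 6, d(64) = 7, d(65) = 4, d(66) = 8, d(67) = 2, d(68) = 6, d(69) = 4, d(70) = 8, d(71) = 2, d(72) = 12, d(73) = 2, d(74) = 4, d(75) = 6, d(76) = 6, d(77) = 4, d(78) = 8, d(79) = 2, d(80) = 10, d(81) = 5, d(82) = 4, d(83) = 2, d(84) = 12, d(85) = 4, d(86) = 4, d(87) = 4, d(88) = 8, d(89) = 2, d(90) = 12, d(91) = 4, d(92) = 6, d(93) = 4, d(94) = 4, d(95) = 4, d(96) = 12, d(97) = 2, d(98) = 6, d(99) = 6, d(100) = 9, d(101) = 2, d(102) = 8, d(103) = 2, d(104) = 8, d(105) = 8, d(106) = 4, d(107) = 2, d(108) = 12, d(109) = 2, d(110) = 8, d(111) = 4, d(112) = 10, d(113) = 2, d(114) = 8, d(115) = 4, d(116) = 6, d(117) = 6, d(118) = 4, d(119) = 4, d(120) = 16, d(121) = 3, d(122) = 4, d(123) = 4, d(124) = 6, d(125) = 4, d(126) = 12, d(127) = 2, d(128) = 8, d(129) = 4, d(130) = 8, d(131) = 2, d(132) = 12, d(133) = 4, d(134) = 4, d(135) = 8, d(136) = 8, d(137) = 2, d(138) = 8, d(139) = 2, d(140) = 12, d(141) = 4, d(142) = 4, d(143) = 4, d(144) = 15, d(145) = 4, d(146) = 4, d(147) = 6, d(148) = 6, d(149) = 2, d(150) = 12, d(151) = 2, d(152) = 8, d(153) = 6, d(154) = 8, d(155) = 4, d(156) = 12, d(157) = 2, d(158) = 4, d(159) = 4, d(160) = 12, d(161) = 4, d(162) = 10, d(163) = 2, d(164) = 6, d(165) = 8, d(166) = 4, d(167) = 2, d(168) = 16, d(169) = 3, d(170) = 8, d(171) = 6. Summing all 171 values: 911. (Dirichlet's divisor formula: Σ_{n ≤ x} d(n) = x ln(x) + (2γ − 1) x + O(√x). For x = 171, the asymptotic estimate is ≈ 905.63.)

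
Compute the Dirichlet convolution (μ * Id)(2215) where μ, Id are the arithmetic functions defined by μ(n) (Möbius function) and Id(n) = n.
(μ * Id)(2215) = 1768

Divisors of 2215: [1, 5, 443, 2215]. For each d | 2215:
  d = 1: μ(1) · Id(2215/1) = 1 · 2215 = 2215
  d = 5: μ(5) · Id(2215/5) = -1 · 443 = -443
  d = 443: μ(443) · Id(2215/443) = -1 · 5 = -5
  d = 2215: μ(2215) · Id(2215/2215) = 1 · 1 = 1
Summing: (μ * Id)(2215) = 2215 + -443 + -5 + 1 = 1768.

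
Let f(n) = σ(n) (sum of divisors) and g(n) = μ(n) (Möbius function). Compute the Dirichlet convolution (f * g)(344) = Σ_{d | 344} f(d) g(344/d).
(σ * μ)(344) = 344

Divisors of 344: [1, 2, 4, 8, 43, 86, 172, 344]. For each d | 344:
  d = 1: σ(1) · μ(344/1) = 1 · 0 = 0
  d = 2: σ(2) · μ(344/2) = 3 · 0 = 0
  d = 4: σ(4) · μ(344/4) = 7 · 1 = 7
  d = 8: σ(8) · μ(344/8) = 15 · -1 = -15
  d = 43: σ(43) · μ(344/43) = 44 · 0 = 0
  d = 86: σ(86) · μ(344/86) = 132 · 0 = 0
  d = 172: σ(172) · μ(344/172) = 308 · -1 = -308
  d = 344: σ(344) · μ(344/344) = 660 · 1 = 660
Summing: (σ * μ)(344) = 0 + 0 + 7 + -15 + 0 + 0 + -308 + 660 = 344.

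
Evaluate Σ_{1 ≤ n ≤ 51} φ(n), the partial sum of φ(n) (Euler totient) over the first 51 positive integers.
Σ_{n ≤ 51} φ(n) = 806

Compute φ(n) for each 1 ≤ n ≤ 51: φ(1) = 1, φ(2) = 1, φ(3) = 2, φ(4) = 2, φ(5) = 4, φ(6) = 2, φ(7) = 6, φ(8) = 4, φ(9) = 6, φ(10) = 4, φ(11) = 10, φ(12) = 4, φ(13) = 12, φ(14) = 6, φ(15) = 8, φ(16) = 8, φ(17) = 16, φ(18) = 6, φ(19) = 18, φ(20) = 8, φ(21) = 12, φ(22) = 10, φ(23) = 22, φ(24) = 8, φ(25) = 20, φ(26) = 12, φ(27) = 18, φ(28) = 12, φ(29) = 28, φ(30) = 8, φ(31) = 30, φ(32) = 16, φ(33) = 20, φ(34) = 16, φ(35) = 24, φ(36) = 12, φ(37) = 36, φ(38) = 18, φ(39) = 24, φ(40) = 16, φ(41) = 40, φ(42) = 12, φ(43) = 42, φ(44) = 20, φ(45) = 24, φ(46) = 22, φ(47) = 46, φ(48) = 16, φ(49) = 42, φ(50) = 20, φ(51) = 32. Summing all 51 values: 806. (Average order: Σ_{n ≤ x} φ(n) ~ (3/π²) x². For x = 51, (3/π²)·51² ≈ 790.61.)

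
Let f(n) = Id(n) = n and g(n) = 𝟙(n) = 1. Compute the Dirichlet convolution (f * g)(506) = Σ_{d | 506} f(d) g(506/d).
(Id * 𝟙)(506) = 864

Divisors of 506: [1, 2, 11, 22, 23, 46, 253, 506]. For each d | 506:
  d = 1: Id(1) · 𝟙(506/1) = 1 · 1 = 1
  d = 2: Id(2) · 𝟙(506/2) = 2 · 1 = 2
  d = 11: Id(11) · 𝟙(506/11) = 11 · 1 = 11
  d = 22: Id(22) · 𝟙(506/22) = 22 · 1 = 22
  d = 23: Id(23) · 𝟙(506/23) = 23 · 1 = 23
  d = 46: Id(46) · 𝟙(506/46) = 46 · 1 = 46
  d = 253: Id(253) · 𝟙(506/253) = 253 · 1 = 253
  d = 506: Id(506) · 𝟙(506/506) = 506 · 1 = 506
Summing: (Id * 𝟙)(506) = 1 + 2 + 11 + 22 + 23 + 46 + 253 + 506 = 864.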